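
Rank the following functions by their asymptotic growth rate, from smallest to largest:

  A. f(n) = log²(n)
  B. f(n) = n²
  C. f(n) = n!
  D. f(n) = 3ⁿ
A < B < D < C

Comparing growth rates:
A = log²(n) is O(log² n)
B = n² is O(n²)
D = 3ⁿ is O(3ⁿ)
C = n! is O(n!)

Therefore, the order from slowest to fastest is: A < B < D < C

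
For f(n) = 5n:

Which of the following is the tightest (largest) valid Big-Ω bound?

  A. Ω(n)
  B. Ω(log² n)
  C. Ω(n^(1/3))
A

f(n) = 5n is Ω(n).
All listed options are valid Big-Ω bounds (lower bounds),
but Ω(n) is the tightest (largest valid bound).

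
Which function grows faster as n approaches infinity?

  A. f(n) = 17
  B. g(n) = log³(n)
B

f(n) = 17 is O(1), while g(n) = log³(n) is O(log³ n).
Since O(log³ n) grows faster than O(1), g(n) dominates.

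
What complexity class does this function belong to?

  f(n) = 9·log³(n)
O(log³ n)

The dominant term in 9·log³(n) is 9·log³(n), which is Θ(log³ n).
Constants are absorbed, so the tightest bound is O(log³ n).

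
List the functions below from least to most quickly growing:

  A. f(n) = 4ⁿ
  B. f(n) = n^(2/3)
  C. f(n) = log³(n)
C < B < A

Comparing growth rates:
C = log³(n) is O(log³ n)
B = n^(2/3) is O(n^(2/3))
A = 4ⁿ is O(4ⁿ)

Therefore, the order from slowest to fastest is: C < B < A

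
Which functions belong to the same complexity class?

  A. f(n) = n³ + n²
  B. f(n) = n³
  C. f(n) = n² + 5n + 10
A and B

Examining each function:
  A. n³ + n² is O(n³)
  B. n³ is O(n³)
  C. n² + 5n + 10 is O(n²)

Functions A and B both have the same complexity class.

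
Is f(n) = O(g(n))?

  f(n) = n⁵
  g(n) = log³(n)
False

f(n) = n⁵ is O(n⁵), and g(n) = log³(n) is O(log³ n).
Since O(n⁵) grows faster than O(log³ n), f(n) = O(g(n)) is false.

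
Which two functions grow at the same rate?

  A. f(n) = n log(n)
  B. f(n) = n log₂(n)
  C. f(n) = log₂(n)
A and B

Examining each function:
  A. n log(n) is O(n log n)
  B. n log₂(n) is O(n log n)
  C. log₂(n) is O(log n)

Functions A and B both have the same complexity class.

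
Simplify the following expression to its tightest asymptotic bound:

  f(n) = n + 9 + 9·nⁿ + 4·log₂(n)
Θ(nⁿ)

Order the terms by growth rate: 9 ≺ 4·log₂(n) ≺ n ≺ 9·nⁿ.
The fastest-growing term 9·nⁿ dominates as n → ∞; dropping its constant factor gives Θ(nⁿ).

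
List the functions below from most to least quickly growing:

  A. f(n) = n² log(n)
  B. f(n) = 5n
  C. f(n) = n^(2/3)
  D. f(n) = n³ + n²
D > A > B > C

Comparing growth rates:
D = n³ + n² is O(n³)
A = n² log(n) is O(n² log n)
B = 5n is O(n)
C = n^(2/3) is O(n^(2/3))

Therefore, the order from fastest to slowest is: D > A > B > C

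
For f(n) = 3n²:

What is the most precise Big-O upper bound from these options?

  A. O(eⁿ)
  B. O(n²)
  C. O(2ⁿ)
B

f(n) = 3n² is O(n²).
All listed options are valid Big-O bounds (upper bounds),
but O(n²) is the tightest (smallest valid bound).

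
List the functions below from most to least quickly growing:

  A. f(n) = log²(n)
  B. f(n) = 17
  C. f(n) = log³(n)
C > A > B

Comparing growth rates:
C = log³(n) is O(log³ n)
A = log²(n) is O(log² n)
B = 17 is O(1)

Therefore, the order from fastest to slowest is: C > A > B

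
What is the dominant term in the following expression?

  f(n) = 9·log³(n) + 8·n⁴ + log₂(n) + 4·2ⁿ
4·2ⁿ

Looking at each term:
  - 9·log³(n) is O(log³ n)
  - 8·n⁴ is O(n⁴)
  - log₂(n) is O(log n)
  - 4·2ⁿ is O(2ⁿ)

The term 4·2ⁿ (O(2ⁿ)) grows fastest and dominates all others.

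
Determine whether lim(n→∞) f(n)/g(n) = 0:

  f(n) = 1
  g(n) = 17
False

f(n) = 1 is O(1), and g(n) = 17 is O(1).
Since they have the same growth rate, f(n) = o(g(n)) is false.
(f = o(g) requires f to grow strictly slower, not equal.)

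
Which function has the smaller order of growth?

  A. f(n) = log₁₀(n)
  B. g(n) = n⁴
A

f(n) = log₁₀(n) is O(log n), while g(n) = n⁴ is O(n⁴).
Since O(log n) grows slower than O(n⁴), f(n) is dominated.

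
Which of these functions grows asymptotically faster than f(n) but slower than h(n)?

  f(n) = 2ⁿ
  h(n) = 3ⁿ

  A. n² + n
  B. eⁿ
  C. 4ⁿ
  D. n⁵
B

We need g(n) with 2ⁿ = o(g(n)) and g(n) = o(3ⁿ), i.e. O(2ⁿ) ≺ g ≺ O(3ⁿ).
Check each option:
  A. n² + n — O(n²) does not grow strictly faster than f(n)
  B. eⁿ — O(eⁿ) is strictly between O(2ⁿ) and O(3ⁿ) ✓
  C. 4ⁿ — O(4ⁿ) does not grow strictly slower than h(n)
  D. n⁵ — O(n⁵) does not grow strictly faster than f(n)

Only option B (eⁿ) lies strictly between.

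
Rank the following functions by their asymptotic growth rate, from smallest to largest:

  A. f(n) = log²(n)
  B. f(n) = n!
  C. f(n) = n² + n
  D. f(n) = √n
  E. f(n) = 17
E < A < D < C < B

Comparing growth rates:
E = 17 is O(1)
A = log²(n) is O(log² n)
D = √n is O(√n)
C = n² + n is O(n²)
B = n! is O(n!)

Therefore, the order from slowest to fastest is: E < A < D < C < B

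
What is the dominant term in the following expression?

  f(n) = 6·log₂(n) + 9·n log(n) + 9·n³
9·n³

Looking at each term:
  - 6·log₂(n) is O(log n)
  - 9·n log(n) is O(n log n)
  - 9·n³ is O(n³)

The term 9·n³ (O(n³)) grows fastest and dominates all others.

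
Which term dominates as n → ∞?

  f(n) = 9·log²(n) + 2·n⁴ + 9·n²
2·n⁴

Looking at each term:
  - 9·log²(n) is O(log² n)
  - 2·n⁴ is O(n⁴)
  - 9·n² is O(n²)

The term 2·n⁴ (O(n⁴)) grows fastest and dominates all others.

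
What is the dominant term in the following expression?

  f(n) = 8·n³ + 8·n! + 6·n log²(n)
8·n!

Looking at each term:
  - 8·n³ is O(n³)
  - 8·n! is O(n!)
  - 6·n log²(n) is O(n log² n)

The term 8·n! (O(n!)) grows fastest and dominates all others.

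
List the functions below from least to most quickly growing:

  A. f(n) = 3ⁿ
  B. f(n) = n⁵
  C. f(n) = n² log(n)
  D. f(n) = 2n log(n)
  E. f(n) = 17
E < D < C < B < A

Comparing growth rates:
E = 17 is O(1)
D = 2n log(n) is O(n log n)
C = n² log(n) is O(n² log n)
B = n⁵ is O(n⁵)
A = 3ⁿ is O(3ⁿ)

Therefore, the order from slowest to fastest is: E < D < C < B < A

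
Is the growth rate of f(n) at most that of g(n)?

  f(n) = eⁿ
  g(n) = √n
False

f(n) = eⁿ is O(eⁿ), and g(n) = √n is O(√n).
Since O(eⁿ) grows faster than O(√n), f(n) = O(g(n)) is false.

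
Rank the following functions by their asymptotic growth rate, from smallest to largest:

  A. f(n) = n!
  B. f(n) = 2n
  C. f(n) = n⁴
B < C < A

Comparing growth rates:
B = 2n is O(n)
C = n⁴ is O(n⁴)
A = n! is O(n!)

Therefore, the order from slowest to fastest is: B < C < A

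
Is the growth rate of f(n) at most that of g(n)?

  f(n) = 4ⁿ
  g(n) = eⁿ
False

f(n) = 4ⁿ is O(4ⁿ), and g(n) = eⁿ is O(eⁿ).
Since O(4ⁿ) grows faster than O(eⁿ), f(n) = O(g(n)) is false.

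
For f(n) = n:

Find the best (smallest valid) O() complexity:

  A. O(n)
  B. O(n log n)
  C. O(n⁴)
A

f(n) = n is O(n).
All listed options are valid Big-O bounds (upper bounds),
but O(n) is the tightest (smallest valid bound).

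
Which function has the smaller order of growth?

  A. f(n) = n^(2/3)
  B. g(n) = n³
A

f(n) = n^(2/3) is O(n^(2/3)), while g(n) = n³ is O(n³).
Since O(n^(2/3)) grows slower than O(n³), f(n) is dominated.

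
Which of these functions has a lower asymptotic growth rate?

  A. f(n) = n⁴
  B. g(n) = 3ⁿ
A

f(n) = n⁴ is O(n⁴), while g(n) = 3ⁿ is O(3ⁿ).
Since O(n⁴) grows slower than O(3ⁿ), f(n) is dominated.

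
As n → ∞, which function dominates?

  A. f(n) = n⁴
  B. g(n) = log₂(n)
A

f(n) = n⁴ is O(n⁴), while g(n) = log₂(n) is O(log n).
Since O(n⁴) grows faster than O(log n), f(n) dominates.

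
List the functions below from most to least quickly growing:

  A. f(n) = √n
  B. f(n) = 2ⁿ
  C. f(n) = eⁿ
C > B > A

Comparing growth rates:
C = eⁿ is O(eⁿ)
B = 2ⁿ is O(2ⁿ)
A = √n is O(√n)

Therefore, the order from fastest to slowest is: C > B > A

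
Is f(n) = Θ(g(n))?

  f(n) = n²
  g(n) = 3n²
True

f(n) = n² and g(n) = 3n² are both O(n²).
Since they have the same asymptotic growth rate, f(n) = Θ(g(n)) is true.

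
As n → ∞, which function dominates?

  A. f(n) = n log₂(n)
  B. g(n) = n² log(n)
B

f(n) = n log₂(n) is O(n log n), while g(n) = n² log(n) is O(n² log n).
Since O(n² log n) grows faster than O(n log n), g(n) dominates.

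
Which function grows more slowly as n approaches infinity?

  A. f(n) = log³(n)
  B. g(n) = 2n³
A

f(n) = log³(n) is O(log³ n), while g(n) = 2n³ is O(n³).
Since O(log³ n) grows slower than O(n³), f(n) is dominated.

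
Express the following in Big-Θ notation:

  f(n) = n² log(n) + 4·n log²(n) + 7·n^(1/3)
Θ(n² log n)

Order the terms by growth rate: 7·n^(1/3) ≺ 4·n log²(n) ≺ n² log(n).
The fastest-growing term n² log(n) dominates as n → ∞; dropping its constant factor gives Θ(n² log n).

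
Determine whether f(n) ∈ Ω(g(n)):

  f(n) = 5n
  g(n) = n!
False

f(n) = 5n is O(n), and g(n) = n! is O(n!).
Since O(n) grows slower than O(n!), f(n) = Ω(g(n)) is false.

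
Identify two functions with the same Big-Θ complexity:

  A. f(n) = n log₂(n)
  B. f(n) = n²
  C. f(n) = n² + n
B and C

Examining each function:
  A. n log₂(n) is O(n log n)
  B. n² is O(n²)
  C. n² + n is O(n²)

Functions B and C both have the same complexity class.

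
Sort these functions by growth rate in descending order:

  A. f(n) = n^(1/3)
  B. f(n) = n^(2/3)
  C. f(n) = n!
C > B > A

Comparing growth rates:
C = n! is O(n!)
B = n^(2/3) is O(n^(2/3))
A = n^(1/3) is O(n^(1/3))

Therefore, the order from fastest to slowest is: C > B > A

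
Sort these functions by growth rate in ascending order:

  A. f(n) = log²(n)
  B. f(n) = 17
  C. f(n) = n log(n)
B < A < C

Comparing growth rates:
B = 17 is O(1)
A = log²(n) is O(log² n)
C = n log(n) is O(n log n)

Therefore, the order from slowest to fastest is: B < A < C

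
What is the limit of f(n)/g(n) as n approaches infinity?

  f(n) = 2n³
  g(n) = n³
2

Since 2n³ and n³ have the same growth rate (O(n³)),
the ratio converges to a constant: 2.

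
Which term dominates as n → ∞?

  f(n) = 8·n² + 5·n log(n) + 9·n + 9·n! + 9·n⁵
9·n!

Looking at each term:
  - 8·n² is O(n²)
  - 5·n log(n) is O(n log n)
  - 9·n is O(n)
  - 9·n! is O(n!)
  - 9·n⁵ is O(n⁵)

The term 9·n! (O(n!)) grows fastest and dominates all others.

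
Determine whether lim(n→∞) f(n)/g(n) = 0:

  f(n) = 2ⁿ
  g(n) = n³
False

f(n) = 2ⁿ is O(2ⁿ), and g(n) = n³ is O(n³).
Since O(2ⁿ) grows faster than or equal to O(n³), f(n) = o(g(n)) is false.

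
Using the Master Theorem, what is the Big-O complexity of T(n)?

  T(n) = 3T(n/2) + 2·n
Θ(n^log₂(3))

Master Theorem: a = 3, b = 2, f(n) = 2·n.
Compute the critical exponent d = log₂(3) = 1.585.
Compare f(n) = Θ(n) against n^d:
  k = 1 < d = 1.585, so f(n) = O(n^(d-ε)) — Case 1.
  The recursion cost dominates: T(n) = Θ(n^d) = Θ(n^log₂(3)).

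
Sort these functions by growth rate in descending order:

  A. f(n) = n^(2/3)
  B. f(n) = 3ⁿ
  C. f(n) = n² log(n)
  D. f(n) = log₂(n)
B > C > A > D

Comparing growth rates:
B = 3ⁿ is O(3ⁿ)
C = n² log(n) is O(n² log n)
A = n^(2/3) is O(n^(2/3))
D = log₂(n) is O(log n)

Therefore, the order from fastest to slowest is: B > C > A > D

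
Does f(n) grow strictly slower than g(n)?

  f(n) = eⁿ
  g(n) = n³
False

f(n) = eⁿ is O(eⁿ), and g(n) = n³ is O(n³).
Since O(eⁿ) grows faster than or equal to O(n³), f(n) = o(g(n)) is false.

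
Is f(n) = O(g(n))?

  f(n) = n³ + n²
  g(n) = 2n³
True

f(n) = n³ + n² and g(n) = 2n³ are both O(n³).
Big-O permits equal growth rates (f ≤ c·g for some c), so f(n) = O(g(n)) is true.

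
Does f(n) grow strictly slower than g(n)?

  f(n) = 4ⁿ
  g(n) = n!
True

f(n) = 4ⁿ is O(4ⁿ), and g(n) = n! is O(n!).
Since O(4ⁿ) grows strictly slower than O(n!), f(n) = o(g(n)) is true.
This means lim(n→∞) f(n)/g(n) = 0.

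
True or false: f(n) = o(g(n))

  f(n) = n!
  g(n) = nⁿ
True

f(n) = n! is O(n!), and g(n) = nⁿ is O(nⁿ).
Since O(n!) grows strictly slower than O(nⁿ), f(n) = o(g(n)) is true.
This means lim(n→∞) f(n)/g(n) = 0.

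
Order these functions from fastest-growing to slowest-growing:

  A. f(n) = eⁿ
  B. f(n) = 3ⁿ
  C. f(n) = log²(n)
B > A > C

Comparing growth rates:
B = 3ⁿ is O(3ⁿ)
A = eⁿ is O(eⁿ)
C = log²(n) is O(log² n)

Therefore, the order from fastest to slowest is: B > A > C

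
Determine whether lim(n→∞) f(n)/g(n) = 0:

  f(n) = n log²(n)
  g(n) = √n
False

f(n) = n log²(n) is O(n log² n), and g(n) = √n is O(√n).
Since O(n log² n) grows faster than or equal to O(√n), f(n) = o(g(n)) is false.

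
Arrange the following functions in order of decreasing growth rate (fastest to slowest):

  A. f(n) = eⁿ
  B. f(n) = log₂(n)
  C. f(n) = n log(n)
A > C > B

Comparing growth rates:
A = eⁿ is O(eⁿ)
C = n log(n) is O(n log n)
B = log₂(n) is O(log n)

Therefore, the order from fastest to slowest is: A > C > B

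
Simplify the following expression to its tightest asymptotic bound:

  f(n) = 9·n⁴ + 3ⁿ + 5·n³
Θ(3ⁿ)

Order the terms by growth rate: 5·n³ ≺ 9·n⁴ ≺ 3ⁿ.
The fastest-growing term 3ⁿ dominates as n → ∞; dropping its constant factor gives Θ(3ⁿ).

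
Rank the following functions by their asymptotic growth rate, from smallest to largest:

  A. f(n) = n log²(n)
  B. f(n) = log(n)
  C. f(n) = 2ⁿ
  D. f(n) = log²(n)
B < D < A < C

Comparing growth rates:
B = log(n) is O(log n)
D = log²(n) is O(log² n)
A = n log²(n) is O(n log² n)
C = 2ⁿ is O(2ⁿ)

Therefore, the order from slowest to fastest is: B < D < A < C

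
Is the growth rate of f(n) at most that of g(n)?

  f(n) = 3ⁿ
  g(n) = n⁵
False

f(n) = 3ⁿ is O(3ⁿ), and g(n) = n⁵ is O(n⁵).
Since O(3ⁿ) grows faster than O(n⁵), f(n) = O(g(n)) is false.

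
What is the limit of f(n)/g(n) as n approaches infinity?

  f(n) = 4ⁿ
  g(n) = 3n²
∞

Since 4ⁿ (O(4ⁿ)) grows faster than 3n² (O(n²)),
the ratio f(n)/g(n) → ∞ as n → ∞.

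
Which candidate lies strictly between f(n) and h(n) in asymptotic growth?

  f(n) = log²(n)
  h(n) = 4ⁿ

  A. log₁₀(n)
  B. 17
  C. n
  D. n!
C

We need g(n) with log²(n) = o(g(n)) and g(n) = o(4ⁿ), i.e. O(log² n) ≺ g ≺ O(4ⁿ).
Check each option:
  A. log₁₀(n) — O(log n) does not grow strictly faster than f(n)
  B. 17 — O(1) does not grow strictly faster than f(n)
  C. n — O(n) is strictly between O(log² n) and O(4ⁿ) ✓
  D. n! — O(n!) does not grow strictly slower than h(n)

Only option C (n) lies strictly between.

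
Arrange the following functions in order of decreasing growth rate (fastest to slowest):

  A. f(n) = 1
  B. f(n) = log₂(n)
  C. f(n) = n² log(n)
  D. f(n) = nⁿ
D > C > B > A

Comparing growth rates:
D = nⁿ is O(nⁿ)
C = n² log(n) is O(n² log n)
B = log₂(n) is O(log n)
A = 1 is O(1)

Therefore, the order from fastest to slowest is: D > C > B > A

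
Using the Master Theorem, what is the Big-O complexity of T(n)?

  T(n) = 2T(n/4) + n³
Θ(n³)

Master Theorem: a = 2, b = 4, f(n) = n³.
Compute the critical exponent d = log₄(2) = 0.500.
Compare f(n) = Θ(n³) against n^d:
  k = 3 > d = 0.500, so f(n) = Ω(n^(d+ε)) — Case 3.
  Regularity: a·(n/b)^3/n^3 = a/b^3 = 2/64 < 1 ✓.
  The top-level work dominates: T(n) = Θ(f(n)) = Θ(n³).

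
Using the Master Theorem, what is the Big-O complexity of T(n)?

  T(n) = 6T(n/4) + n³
Θ(n³)

Master Theorem: a = 6, b = 4, f(n) = n³.
Compute the critical exponent d = log₄(6) = 1.292.
Compare f(n) = Θ(n³) against n^d:
  k = 3 > d = 1.292, so f(n) = Ω(n^(d+ε)) — Case 3.
  Regularity: a·(n/b)^3/n^3 = a/b^3 = 6/64 < 1 ✓.
  The top-level work dominates: T(n) = Θ(f(n)) = Θ(n³).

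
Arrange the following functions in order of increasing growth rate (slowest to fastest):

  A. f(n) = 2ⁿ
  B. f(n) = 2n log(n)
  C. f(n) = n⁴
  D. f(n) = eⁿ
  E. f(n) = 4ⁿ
B < C < A < D < E

Comparing growth rates:
B = 2n log(n) is O(n log n)
C = n⁴ is O(n⁴)
A = 2ⁿ is O(2ⁿ)
D = eⁿ is O(eⁿ)
E = 4ⁿ is O(4ⁿ)

Therefore, the order from slowest to fastest is: B < C < A < D < E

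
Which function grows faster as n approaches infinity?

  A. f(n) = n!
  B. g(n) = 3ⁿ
A

f(n) = n! is O(n!), while g(n) = 3ⁿ is O(3ⁿ).
Since O(n!) grows faster than O(3ⁿ), f(n) dominates.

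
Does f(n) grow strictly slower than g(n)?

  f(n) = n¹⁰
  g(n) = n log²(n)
False

f(n) = n¹⁰ is O(n¹⁰), and g(n) = n log²(n) is O(n log² n).
Since O(n¹⁰) grows faster than or equal to O(n log² n), f(n) = o(g(n)) is false.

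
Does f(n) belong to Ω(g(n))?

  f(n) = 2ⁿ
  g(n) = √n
True

f(n) = 2ⁿ is O(2ⁿ), and g(n) = √n is O(√n).
Since O(2ⁿ) grows at least as fast as O(√n), f(n) = Ω(g(n)) is true.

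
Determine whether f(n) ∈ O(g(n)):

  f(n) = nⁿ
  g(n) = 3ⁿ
False

f(n) = nⁿ is O(nⁿ), and g(n) = 3ⁿ is O(3ⁿ).
Since O(nⁿ) grows faster than O(3ⁿ), f(n) = O(g(n)) is false.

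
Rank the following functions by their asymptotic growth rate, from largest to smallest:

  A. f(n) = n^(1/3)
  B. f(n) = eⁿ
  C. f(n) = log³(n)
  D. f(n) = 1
B > A > C > D

Comparing growth rates:
B = eⁿ is O(eⁿ)
A = n^(1/3) is O(n^(1/3))
C = log³(n) is O(log³ n)
D = 1 is O(1)

Therefore, the order from fastest to slowest is: B > A > C > D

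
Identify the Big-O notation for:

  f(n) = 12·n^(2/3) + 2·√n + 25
O(n^(2/3))

The dominant term in 12·n^(2/3) + 2·√n + 25 is 12·n^(2/3), which is Θ(n^(2/3)).
Lower-order terms (2·√n, 25) are asymptotically negligible.
Constants are absorbed, so the tightest bound is O(n^(2/3)).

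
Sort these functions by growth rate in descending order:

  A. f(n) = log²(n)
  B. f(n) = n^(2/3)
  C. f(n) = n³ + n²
C > B > A

Comparing growth rates:
C = n³ + n² is O(n³)
B = n^(2/3) is O(n^(2/3))
A = log²(n) is O(log² n)

Therefore, the order from fastest to slowest is: C > B > A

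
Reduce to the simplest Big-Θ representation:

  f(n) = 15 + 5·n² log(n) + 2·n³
Θ(n³)

Order the terms by growth rate: 15 ≺ 5·n² log(n) ≺ 2·n³.
The fastest-growing term 2·n³ dominates as n → ∞; dropping its constant factor gives Θ(n³).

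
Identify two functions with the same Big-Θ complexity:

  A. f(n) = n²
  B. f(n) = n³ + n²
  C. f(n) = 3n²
A and C

Examining each function:
  A. n² is O(n²)
  B. n³ + n² is O(n³)
  C. 3n² is O(n²)

Functions A and C both have the same complexity class.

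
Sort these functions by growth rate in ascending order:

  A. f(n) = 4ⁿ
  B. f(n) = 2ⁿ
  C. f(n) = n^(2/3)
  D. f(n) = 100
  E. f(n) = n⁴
D < C < E < B < A

Comparing growth rates:
D = 100 is O(1)
C = n^(2/3) is O(n^(2/3))
E = n⁴ is O(n⁴)
B = 2ⁿ is O(2ⁿ)
A = 4ⁿ is O(4ⁿ)

Therefore, the order from slowest to fastest is: D < C < E < B < A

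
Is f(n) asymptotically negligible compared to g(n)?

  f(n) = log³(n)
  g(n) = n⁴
True

f(n) = log³(n) is O(log³ n), and g(n) = n⁴ is O(n⁴).
Since O(log³ n) grows strictly slower than O(n⁴), f(n) = o(g(n)) is true.
This means lim(n→∞) f(n)/g(n) = 0.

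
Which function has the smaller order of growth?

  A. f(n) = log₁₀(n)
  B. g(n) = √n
A

f(n) = log₁₀(n) is O(log n), while g(n) = √n is O(√n).
Since O(log n) grows slower than O(√n), f(n) is dominated.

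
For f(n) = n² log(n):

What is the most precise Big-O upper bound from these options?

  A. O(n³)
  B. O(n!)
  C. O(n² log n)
C

f(n) = n² log(n) is O(n² log n).
All listed options are valid Big-O bounds (upper bounds),
but O(n² log n) is the tightest (smallest valid bound).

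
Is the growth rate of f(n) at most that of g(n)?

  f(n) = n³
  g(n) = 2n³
True

f(n) = n³ and g(n) = 2n³ are both O(n³).
Big-O permits equal growth rates (f ≤ c·g for some c), so f(n) = O(g(n)) is true.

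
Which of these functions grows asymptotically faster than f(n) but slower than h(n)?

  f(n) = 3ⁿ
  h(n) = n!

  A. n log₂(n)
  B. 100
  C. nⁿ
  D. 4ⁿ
D

We need g(n) with 3ⁿ = o(g(n)) and g(n) = o(n!), i.e. O(3ⁿ) ≺ g ≺ O(n!).
Check each option:
  A. n log₂(n) — O(n log n) does not grow strictly faster than f(n)
  B. 100 — O(1) does not grow strictly faster than f(n)
  C. nⁿ — O(nⁿ) does not grow strictly slower than h(n)
  D. 4ⁿ — O(4ⁿ) is strictly between O(3ⁿ) and O(n!) ✓

Only option D (4ⁿ) lies strictly between.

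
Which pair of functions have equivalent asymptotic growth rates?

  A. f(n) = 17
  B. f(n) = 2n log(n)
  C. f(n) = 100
A and C

Examining each function:
  A. 17 is O(1)
  B. 2n log(n) is O(n log n)
  C. 100 is O(1)

Functions A and C both have the same complexity class.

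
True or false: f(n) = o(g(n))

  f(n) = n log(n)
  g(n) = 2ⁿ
True

f(n) = n log(n) is O(n log n), and g(n) = 2ⁿ is O(2ⁿ).
Since O(n log n) grows strictly slower than O(2ⁿ), f(n) = o(g(n)) is true.
This means lim(n→∞) f(n)/g(n) = 0.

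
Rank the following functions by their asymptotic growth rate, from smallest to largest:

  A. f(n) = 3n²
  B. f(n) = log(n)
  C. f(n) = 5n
B < C < A

Comparing growth rates:
B = log(n) is O(log n)
C = 5n is O(n)
A = 3n² is O(n²)

Therefore, the order from slowest to fastest is: B < C < A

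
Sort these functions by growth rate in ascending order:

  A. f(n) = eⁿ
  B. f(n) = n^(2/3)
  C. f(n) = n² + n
B < C < A

Comparing growth rates:
B = n^(2/3) is O(n^(2/3))
C = n² + n is O(n²)
A = eⁿ is O(eⁿ)

Therefore, the order from slowest to fastest is: B < C < A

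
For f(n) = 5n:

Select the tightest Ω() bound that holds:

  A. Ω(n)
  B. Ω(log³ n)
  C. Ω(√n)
A

f(n) = 5n is Ω(n).
All listed options are valid Big-Ω bounds (lower bounds),
but Ω(n) is the tightest (largest valid bound).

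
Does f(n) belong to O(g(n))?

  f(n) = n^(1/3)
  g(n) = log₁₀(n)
False

f(n) = n^(1/3) is O(n^(1/3)), and g(n) = log₁₀(n) is O(log n).
Since O(n^(1/3)) grows faster than O(log n), f(n) = O(g(n)) is false.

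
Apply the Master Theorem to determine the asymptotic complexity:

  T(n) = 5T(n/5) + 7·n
Θ(n log n)

Master Theorem: a = 5, b = 5, f(n) = 7·n.
Compute the critical exponent d = log₅(5) = 1.
Compare f(n) = Θ(n) against n^d:
  k = 1 = d, so f(n) = Θ(n^d) — Case 2.
  Work is balanced across levels: T(n) = Θ(n^d log n) = Θ(n log n).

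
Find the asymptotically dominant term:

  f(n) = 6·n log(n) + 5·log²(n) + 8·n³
8·n³

Looking at each term:
  - 6·n log(n) is O(n log n)
  - 5·log²(n) is O(log² n)
  - 8·n³ is O(n³)

The term 8·n³ (O(n³)) grows fastest and dominates all others.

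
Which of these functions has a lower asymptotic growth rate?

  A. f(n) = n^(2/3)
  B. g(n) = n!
A

f(n) = n^(2/3) is O(n^(2/3)), while g(n) = n! is O(n!).
Since O(n^(2/3)) grows slower than O(n!), f(n) is dominated.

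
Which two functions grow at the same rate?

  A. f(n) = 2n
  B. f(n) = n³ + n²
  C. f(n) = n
A and C

Examining each function:
  A. 2n is O(n)
  B. n³ + n² is O(n³)
  C. n is O(n)

Functions A and C both have the same complexity class.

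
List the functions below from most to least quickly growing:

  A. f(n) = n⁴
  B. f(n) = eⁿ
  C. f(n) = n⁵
B > C > A

Comparing growth rates:
B = eⁿ is O(eⁿ)
C = n⁵ is O(n⁵)
A = n⁴ is O(n⁴)

Therefore, the order from fastest to slowest is: B > C > A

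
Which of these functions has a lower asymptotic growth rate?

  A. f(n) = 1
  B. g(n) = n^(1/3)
A

f(n) = 1 is O(1), while g(n) = n^(1/3) is O(n^(1/3)).
Since O(1) grows slower than O(n^(1/3)), f(n) is dominated.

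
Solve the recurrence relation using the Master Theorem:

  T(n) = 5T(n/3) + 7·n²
Θ(n²)

Master Theorem: a = 5, b = 3, f(n) = 7·n².
Compute the critical exponent d = log₃(5) = 1.465.
Compare f(n) = Θ(n²) against n^d:
  k = 2 > d = 1.465, so f(n) = Ω(n^(d+ε)) — Case 3.
  Regularity: a·(n/b)^2/n^2 = a/b^2 = 5/9 < 1 ✓.
  The top-level work dominates: T(n) = Θ(f(n)) = Θ(n²).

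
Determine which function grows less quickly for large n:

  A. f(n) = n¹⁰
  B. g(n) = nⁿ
A

f(n) = n¹⁰ is O(n¹⁰), while g(n) = nⁿ is O(nⁿ).
Since O(n¹⁰) grows slower than O(nⁿ), f(n) is dominated.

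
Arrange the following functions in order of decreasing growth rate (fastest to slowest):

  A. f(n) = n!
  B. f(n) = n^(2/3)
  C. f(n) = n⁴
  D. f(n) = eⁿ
A > D > C > B

Comparing growth rates:
A = n! is O(n!)
D = eⁿ is O(eⁿ)
C = n⁴ is O(n⁴)
B = n^(2/3) is O(n^(2/3))

Therefore, the order from fastest to slowest is: A > D > C > B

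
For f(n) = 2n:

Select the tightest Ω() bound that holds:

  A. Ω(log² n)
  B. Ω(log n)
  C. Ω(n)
C

f(n) = 2n is Ω(n).
All listed options are valid Big-Ω bounds (lower bounds),
but Ω(n) is the tightest (largest valid bound).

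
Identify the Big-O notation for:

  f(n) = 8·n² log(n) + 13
O(n² log n)

The dominant term in 8·n² log(n) + 13 is 8·n² log(n), which is Θ(n² log n).
Lower-order terms (13) are asymptotically negligible.
Constants are absorbed, so the tightest bound is O(n² log n).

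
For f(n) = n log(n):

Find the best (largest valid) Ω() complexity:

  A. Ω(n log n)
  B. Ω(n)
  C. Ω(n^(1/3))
A

f(n) = n log(n) is Ω(n log n).
All listed options are valid Big-Ω bounds (lower bounds),
but Ω(n log n) is the tightest (largest valid bound).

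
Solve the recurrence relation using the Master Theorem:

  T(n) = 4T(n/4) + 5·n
Θ(n log n)

Master Theorem: a = 4, b = 4, f(n) = 5·n.
Compute the critical exponent d = log₄(4) = 1.
Compare f(n) = Θ(n) against n^d:
  k = 1 = d, so f(n) = Θ(n^d) — Case 2.
  Work is balanced across levels: T(n) = Θ(n^d log n) = Θ(n log n).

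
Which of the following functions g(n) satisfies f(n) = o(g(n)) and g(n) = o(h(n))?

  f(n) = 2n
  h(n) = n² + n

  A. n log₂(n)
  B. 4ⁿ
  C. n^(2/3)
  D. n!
A

We need g(n) with 2n = o(g(n)) and g(n) = o(n² + n), i.e. O(n) ≺ g ≺ O(n²).
Check each option:
  A. n log₂(n) — O(n log n) is strictly between O(n) and O(n²) ✓
  B. 4ⁿ — O(4ⁿ) does not grow strictly slower than h(n)
  C. n^(2/3) — O(n^(2/3)) does not grow strictly faster than f(n)
  D. n! — O(n!) does not grow strictly slower than h(n)

Only option A (n log₂(n)) lies strictly between.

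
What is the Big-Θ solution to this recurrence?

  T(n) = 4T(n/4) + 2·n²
Θ(n²)

Master Theorem: a = 4, b = 4, f(n) = 2·n².
Compute the critical exponent d = log₄(4) = 1.
Compare f(n) = Θ(n²) against n^d:
  k = 2 > d = 1, so f(n) = Ω(n^(d+ε)) — Case 3.
  Regularity: a·(n/b)^2/n^2 = a/b^2 = 4/16 < 1 ✓.
  The top-level work dominates: T(n) = Θ(f(n)) = Θ(n²).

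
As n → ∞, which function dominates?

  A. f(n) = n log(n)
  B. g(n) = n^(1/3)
A

f(n) = n log(n) is O(n log n), while g(n) = n^(1/3) is O(n^(1/3)).
Since O(n log n) grows faster than O(n^(1/3)), f(n) dominates.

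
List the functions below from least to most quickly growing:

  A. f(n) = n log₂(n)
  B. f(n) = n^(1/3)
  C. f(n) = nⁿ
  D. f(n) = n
B < D < A < C

Comparing growth rates:
B = n^(1/3) is O(n^(1/3))
D = n is O(n)
A = n log₂(n) is O(n log n)
C = nⁿ is O(nⁿ)

Therefore, the order from slowest to fastest is: B < D < A < C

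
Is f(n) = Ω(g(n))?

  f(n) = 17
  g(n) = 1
True

f(n) = 17 and g(n) = 1 are both O(1).
Big-Ω permits equal growth rates (f ≥ c·g for some c > 0), so f(n) = Ω(g(n)) is true.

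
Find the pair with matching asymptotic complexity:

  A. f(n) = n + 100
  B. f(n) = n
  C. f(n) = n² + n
A and B

Examining each function:
  A. n + 100 is O(n)
  B. n is O(n)
  C. n² + n is O(n²)

Functions A and B both have the same complexity class.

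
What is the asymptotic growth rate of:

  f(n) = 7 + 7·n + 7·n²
Θ(n²)

Order the terms by growth rate: 7 ≺ 7·n ≺ 7·n².
The fastest-growing term 7·n² dominates as n → ∞; dropping its constant factor gives Θ(n²).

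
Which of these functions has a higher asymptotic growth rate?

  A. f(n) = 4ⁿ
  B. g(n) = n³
A

f(n) = 4ⁿ is O(4ⁿ), while g(n) = n³ is O(n³).
Since O(4ⁿ) grows faster than O(n³), f(n) dominates.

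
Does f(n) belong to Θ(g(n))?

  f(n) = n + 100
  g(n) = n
True

f(n) = n + 100 and g(n) = n are both O(n).
Since they have the same asymptotic growth rate, f(n) = Θ(g(n)) is true.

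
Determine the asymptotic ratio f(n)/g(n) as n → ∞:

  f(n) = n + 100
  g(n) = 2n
1/2

Since n + 100 and 2n have the same growth rate (O(n)),
the ratio converges to a constant: 1/2.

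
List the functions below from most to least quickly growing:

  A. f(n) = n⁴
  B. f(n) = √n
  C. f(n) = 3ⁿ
C > A > B

Comparing growth rates:
C = 3ⁿ is O(3ⁿ)
A = n⁴ is O(n⁴)
B = √n is O(√n)

Therefore, the order from fastest to slowest is: C > A > B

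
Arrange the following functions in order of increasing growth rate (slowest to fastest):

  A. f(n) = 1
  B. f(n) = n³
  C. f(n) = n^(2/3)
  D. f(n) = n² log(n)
A < C < D < B

Comparing growth rates:
A = 1 is O(1)
C = n^(2/3) is O(n^(2/3))
D = n² log(n) is O(n² log n)
B = n³ is O(n³)

Therefore, the order from slowest to fastest is: A < C < D < B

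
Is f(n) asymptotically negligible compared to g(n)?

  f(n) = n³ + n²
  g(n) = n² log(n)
False

f(n) = n³ + n² is O(n³), and g(n) = n² log(n) is O(n² log n).
Since O(n³) grows faster than or equal to O(n² log n), f(n) = o(g(n)) is false.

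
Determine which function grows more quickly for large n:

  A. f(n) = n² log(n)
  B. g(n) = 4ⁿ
B

f(n) = n² log(n) is O(n² log n), while g(n) = 4ⁿ is O(4ⁿ).
Since O(4ⁿ) grows faster than O(n² log n), g(n) dominates.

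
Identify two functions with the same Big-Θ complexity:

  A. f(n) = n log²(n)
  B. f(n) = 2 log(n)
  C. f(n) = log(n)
B and C

Examining each function:
  A. n log²(n) is O(n log² n)
  B. 2 log(n) is O(log n)
  C. log(n) is O(log n)

Functions B and C both have the same complexity class.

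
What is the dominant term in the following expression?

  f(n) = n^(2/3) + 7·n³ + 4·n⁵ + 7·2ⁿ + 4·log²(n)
7·2ⁿ

Looking at each term:
  - n^(2/3) is O(n^(2/3))
  - 7·n³ is O(n³)
  - 4·n⁵ is O(n⁵)
  - 7·2ⁿ is O(2ⁿ)
  - 4·log²(n) is O(log² n)

The term 7·2ⁿ (O(2ⁿ)) grows fastest and dominates all others.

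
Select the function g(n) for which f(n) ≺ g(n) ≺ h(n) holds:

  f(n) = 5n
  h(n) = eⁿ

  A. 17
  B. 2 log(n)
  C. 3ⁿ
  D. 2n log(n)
D

We need g(n) with 5n = o(g(n)) and g(n) = o(eⁿ), i.e. O(n) ≺ g ≺ O(eⁿ).
Check each option:
  A. 17 — O(1) does not grow strictly faster than f(n)
  B. 2 log(n) — O(log n) does not grow strictly faster than f(n)
  C. 3ⁿ — O(3ⁿ) does not grow strictly slower than h(n)
  D. 2n log(n) — O(n log n) is strictly between O(n) and O(eⁿ) ✓

Only option D (2n log(n)) lies strictly between.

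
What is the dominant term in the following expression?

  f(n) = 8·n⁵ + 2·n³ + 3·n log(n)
8·n⁵

Looking at each term:
  - 8·n⁵ is O(n⁵)
  - 2·n³ is O(n³)
  - 3·n log(n) is O(n log n)

The term 8·n⁵ (O(n⁵)) grows fastest and dominates all others.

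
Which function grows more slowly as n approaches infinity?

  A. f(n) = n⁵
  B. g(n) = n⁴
B

f(n) = n⁵ is O(n⁵), while g(n) = n⁴ is O(n⁴).
Since O(n⁴) grows slower than O(n⁵), g(n) is dominated.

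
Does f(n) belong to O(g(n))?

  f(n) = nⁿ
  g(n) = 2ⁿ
False

f(n) = nⁿ is O(nⁿ), and g(n) = 2ⁿ is O(2ⁿ).
Since O(nⁿ) grows faster than O(2ⁿ), f(n) = O(g(n)) is false.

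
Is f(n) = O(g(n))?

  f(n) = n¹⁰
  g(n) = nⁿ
True

f(n) = n¹⁰ is O(n¹⁰), and g(n) = nⁿ is O(nⁿ).
Since O(n¹⁰) ⊆ O(nⁿ) (f grows no faster than g), f(n) = O(g(n)) is true.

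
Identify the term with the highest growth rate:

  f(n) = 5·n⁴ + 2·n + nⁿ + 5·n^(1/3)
nⁿ

Looking at each term:
  - 5·n⁴ is O(n⁴)
  - 2·n is O(n)
  - nⁿ is O(nⁿ)
  - 5·n^(1/3) is O(n^(1/3))

The term nⁿ (O(nⁿ)) grows fastest and dominates all others.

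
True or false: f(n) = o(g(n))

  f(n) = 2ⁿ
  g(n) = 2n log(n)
False

f(n) = 2ⁿ is O(2ⁿ), and g(n) = 2n log(n) is O(n log n).
Since O(2ⁿ) grows faster than or equal to O(n log n), f(n) = o(g(n)) is false.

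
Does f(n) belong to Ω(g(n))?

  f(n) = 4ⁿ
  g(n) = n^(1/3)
True

f(n) = 4ⁿ is O(4ⁿ), and g(n) = n^(1/3) is O(n^(1/3)).
Since O(4ⁿ) grows at least as fast as O(n^(1/3)), f(n) = Ω(g(n)) is true.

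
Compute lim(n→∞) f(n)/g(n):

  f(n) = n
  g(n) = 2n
1/2

Since n and 2n have the same growth rate (O(n)),
the ratio converges to a constant: 1/2.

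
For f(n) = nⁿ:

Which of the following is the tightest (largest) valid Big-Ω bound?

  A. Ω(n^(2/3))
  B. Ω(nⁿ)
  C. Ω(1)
B

f(n) = nⁿ is Ω(nⁿ).
All listed options are valid Big-Ω bounds (lower bounds),
but Ω(nⁿ) is the tightest (largest valid bound).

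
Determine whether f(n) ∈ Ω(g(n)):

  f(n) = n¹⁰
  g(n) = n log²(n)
True

f(n) = n¹⁰ is O(n¹⁰), and g(n) = n log²(n) is O(n log² n).
Since O(n¹⁰) grows at least as fast as O(n log² n), f(n) = Ω(g(n)) is true.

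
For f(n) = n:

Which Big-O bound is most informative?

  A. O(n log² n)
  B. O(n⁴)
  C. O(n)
C

f(n) = n is O(n).
All listed options are valid Big-O bounds (upper bounds),
but O(n) is the tightest (smallest valid bound).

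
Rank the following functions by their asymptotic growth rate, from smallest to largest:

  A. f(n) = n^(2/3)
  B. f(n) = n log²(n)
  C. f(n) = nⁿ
A < B < C

Comparing growth rates:
A = n^(2/3) is O(n^(2/3))
B = n log²(n) is O(n log² n)
C = nⁿ is O(nⁿ)

Therefore, the order from slowest to fastest is: A < B < C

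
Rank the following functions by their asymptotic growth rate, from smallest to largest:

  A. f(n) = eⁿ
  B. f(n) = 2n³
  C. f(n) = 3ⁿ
B < A < C

Comparing growth rates:
B = 2n³ is O(n³)
A = eⁿ is O(eⁿ)
C = 3ⁿ is O(3ⁿ)

Therefore, the order from slowest to fastest is: B < A < C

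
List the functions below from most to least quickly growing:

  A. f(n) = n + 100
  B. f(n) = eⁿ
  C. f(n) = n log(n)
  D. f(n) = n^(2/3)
B > C > A > D

Comparing growth rates:
B = eⁿ is O(eⁿ)
C = n log(n) is O(n log n)
A = n + 100 is O(n)
D = n^(2/3) is O(n^(2/3))

Therefore, the order from fastest to slowest is: B > C > A > D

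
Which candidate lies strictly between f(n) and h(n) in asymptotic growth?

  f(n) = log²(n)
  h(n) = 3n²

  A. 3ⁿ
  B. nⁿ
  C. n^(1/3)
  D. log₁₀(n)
C

We need g(n) with log²(n) = o(g(n)) and g(n) = o(3n²), i.e. O(log² n) ≺ g ≺ O(n²).
Check each option:
  A. 3ⁿ — O(3ⁿ) does not grow strictly slower than h(n)
  B. nⁿ — O(nⁿ) does not grow strictly slower than h(n)
  C. n^(1/3) — O(n^(1/3)) is strictly between O(log² n) and O(n²) ✓
  D. log₁₀(n) — O(log n) does not grow strictly faster than f(n)

Only option C (n^(1/3)) lies strictly between.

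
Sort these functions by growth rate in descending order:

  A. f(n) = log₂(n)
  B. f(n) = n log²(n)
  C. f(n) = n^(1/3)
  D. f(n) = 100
B > C > A > D

Comparing growth rates:
B = n log²(n) is O(n log² n)
C = n^(1/3) is O(n^(1/3))
A = log₂(n) is O(log n)
D = 100 is O(1)

Therefore, the order from fastest to slowest is: B > C > A > D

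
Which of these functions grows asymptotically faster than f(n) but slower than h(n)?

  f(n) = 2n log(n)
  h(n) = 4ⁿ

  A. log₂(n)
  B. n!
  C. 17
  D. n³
D

We need g(n) with 2n log(n) = o(g(n)) and g(n) = o(4ⁿ), i.e. O(n log n) ≺ g ≺ O(4ⁿ).
Check each option:
  A. log₂(n) — O(log n) does not grow strictly faster than f(n)
  B. n! — O(n!) does not grow strictly slower than h(n)
  C. 17 — O(1) does not grow strictly faster than f(n)
  D. n³ — O(n³) is strictly between O(n log n) and O(4ⁿ) ✓

Only option D (n³) lies strictly between.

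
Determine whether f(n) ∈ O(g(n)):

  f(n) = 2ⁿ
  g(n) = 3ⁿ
True

f(n) = 2ⁿ is O(2ⁿ), and g(n) = 3ⁿ is O(3ⁿ).
Since O(2ⁿ) ⊆ O(3ⁿ) (f grows no faster than g), f(n) = O(g(n)) is true.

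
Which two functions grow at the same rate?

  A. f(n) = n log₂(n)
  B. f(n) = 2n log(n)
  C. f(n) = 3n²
A and B

Examining each function:
  A. n log₂(n) is O(n log n)
  B. 2n log(n) is O(n log n)
  C. 3n² is O(n²)

Functions A and B both have the same complexity class.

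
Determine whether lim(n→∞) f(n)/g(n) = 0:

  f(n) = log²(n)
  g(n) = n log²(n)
True

f(n) = log²(n) is O(log² n), and g(n) = n log²(n) is O(n log² n).
Since O(log² n) grows strictly slower than O(n log² n), f(n) = o(g(n)) is true.
This means lim(n→∞) f(n)/g(n) = 0.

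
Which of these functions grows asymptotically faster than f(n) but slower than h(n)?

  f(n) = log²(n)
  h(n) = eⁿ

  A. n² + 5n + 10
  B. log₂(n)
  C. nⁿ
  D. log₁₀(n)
A

We need g(n) with log²(n) = o(g(n)) and g(n) = o(eⁿ), i.e. O(log² n) ≺ g ≺ O(eⁿ).
Check each option:
  A. n² + 5n + 10 — O(n²) is strictly between O(log² n) and O(eⁿ) ✓
  B. log₂(n) — O(log n) does not grow strictly faster than f(n)
  C. nⁿ — O(nⁿ) does not grow strictly slower than h(n)
  D. log₁₀(n) — O(log n) does not grow strictly faster than f(n)

Only option A (n² + 5n + 10) lies strictly between.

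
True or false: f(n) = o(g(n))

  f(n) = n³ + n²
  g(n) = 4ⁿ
True

f(n) = n³ + n² is O(n³), and g(n) = 4ⁿ is O(4ⁿ).
Since O(n³) grows strictly slower than O(4ⁿ), f(n) = o(g(n)) is true.
This means lim(n→∞) f(n)/g(n) = 0.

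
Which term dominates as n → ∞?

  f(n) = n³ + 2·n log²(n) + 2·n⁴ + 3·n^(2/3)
2·n⁴

Looking at each term:
  - n³ is O(n³)
  - 2·n log²(n) is O(n log² n)
  - 2·n⁴ is O(n⁴)
  - 3·n^(2/3) is O(n^(2/3))

The term 2·n⁴ (O(n⁴)) grows fastest and dominates all others.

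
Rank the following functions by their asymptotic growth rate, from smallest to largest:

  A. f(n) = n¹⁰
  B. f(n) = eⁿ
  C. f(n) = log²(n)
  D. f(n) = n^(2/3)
C < D < A < B

Comparing growth rates:
C = log²(n) is O(log² n)
D = n^(2/3) is O(n^(2/3))
A = n¹⁰ is O(n¹⁰)
B = eⁿ is O(eⁿ)

Therefore, the order from slowest to fastest is: C < D < A < B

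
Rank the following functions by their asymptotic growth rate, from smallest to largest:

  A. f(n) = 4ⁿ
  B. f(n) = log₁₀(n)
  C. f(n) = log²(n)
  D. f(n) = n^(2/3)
B < C < D < A

Comparing growth rates:
B = log₁₀(n) is O(log n)
C = log²(n) is O(log² n)
D = n^(2/3) is O(n^(2/3))
A = 4ⁿ is O(4ⁿ)

Therefore, the order from slowest to fastest is: B < C < D < A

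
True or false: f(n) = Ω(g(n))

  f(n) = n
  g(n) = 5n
True

f(n) = n and g(n) = 5n are both O(n).
Big-Ω permits equal growth rates (f ≥ c·g for some c > 0), so f(n) = Ω(g(n)) is true.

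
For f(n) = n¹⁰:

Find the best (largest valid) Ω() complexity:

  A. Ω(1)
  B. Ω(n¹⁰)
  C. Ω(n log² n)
B

f(n) = n¹⁰ is Ω(n¹⁰).
All listed options are valid Big-Ω bounds (lower bounds),
but Ω(n¹⁰) is the tightest (largest valid bound).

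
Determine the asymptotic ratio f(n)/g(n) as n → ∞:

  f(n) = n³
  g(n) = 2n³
1/2

Since n³ and 2n³ have the same growth rate (O(n³)),
the ratio converges to a constant: 1/2.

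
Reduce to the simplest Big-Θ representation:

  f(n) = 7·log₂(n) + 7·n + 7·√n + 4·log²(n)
Θ(n)

Order the terms by growth rate: 7·log₂(n) ≺ 4·log²(n) ≺ 7·√n ≺ 7·n.
The fastest-growing term 7·n dominates as n → ∞; dropping its constant factor gives Θ(n).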